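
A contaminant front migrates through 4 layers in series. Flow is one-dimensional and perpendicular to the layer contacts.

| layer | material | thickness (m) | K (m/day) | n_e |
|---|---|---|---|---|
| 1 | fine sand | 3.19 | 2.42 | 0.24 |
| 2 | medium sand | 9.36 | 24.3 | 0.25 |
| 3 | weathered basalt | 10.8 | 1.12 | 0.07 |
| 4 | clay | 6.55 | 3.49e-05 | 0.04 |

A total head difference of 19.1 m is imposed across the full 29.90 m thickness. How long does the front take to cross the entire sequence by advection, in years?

111

With flow normal to the layers, continuity requires the same specific discharge q through every layer.
Σ(b_i/K_i) = 3.19/2.42 + 9.36/24.3 + 10.8/1.12 + 6.55/3.49e-05 = 1.877e+05 d.
q = Δh / Σ(b_i/K_i) = 19.1 / 1.877e+05 = 0.0001018 m/day.
In each layer the seepage velocity is v_i = q/n_i, so the layer transit time is t_i = b_i·n_i / q:
  layer 1 (fine sand): t_1 = 3.19 × 0.24 / 0.0001018 = 7523 d
  layer 2 (medium sand): t_2 = 9.36 × 0.25 / 0.0001018 = 22995 d
  layer 3 (weathered basalt): t_3 = 10.8 × 0.07 / 0.0001018 = 7429 d
  layer 4 (clay): t_4 = 6.55 × 0.04 / 0.0001018 = 2575 d
Total t = Σ t_i = 40521 days = 110.9 years.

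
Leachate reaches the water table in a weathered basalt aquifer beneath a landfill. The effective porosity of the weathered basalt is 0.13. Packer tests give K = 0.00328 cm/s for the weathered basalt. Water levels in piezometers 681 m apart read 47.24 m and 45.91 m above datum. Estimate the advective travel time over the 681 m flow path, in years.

43.8

Convert K: 0.00328 cm/s × 864 = 2.834 m/day.
Hydraulic gradient i = (47.24 − 45.91) / 681 = 1.33 / 681 = 0.001953.
Darcy flux q = K · i = 2.834 × 0.001953 = 0.005535 m/day.
Seepage velocity v = q / n_e = 0.005535 / 0.13 = 0.04257 m/day.
Travel time t = L / v = 681 / 0.04257 = 15996 days = 43.79 years.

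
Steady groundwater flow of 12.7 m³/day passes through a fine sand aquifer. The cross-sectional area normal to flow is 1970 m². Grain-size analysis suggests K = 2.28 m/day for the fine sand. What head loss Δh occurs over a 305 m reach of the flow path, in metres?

0.862

From Q = K·A·i, i = Q / (K·A) = 12.7 / (2.280 × 1970) = 0.002828.
Head loss Δh = i · L = 0.002828 × 305 = 0.8624 m.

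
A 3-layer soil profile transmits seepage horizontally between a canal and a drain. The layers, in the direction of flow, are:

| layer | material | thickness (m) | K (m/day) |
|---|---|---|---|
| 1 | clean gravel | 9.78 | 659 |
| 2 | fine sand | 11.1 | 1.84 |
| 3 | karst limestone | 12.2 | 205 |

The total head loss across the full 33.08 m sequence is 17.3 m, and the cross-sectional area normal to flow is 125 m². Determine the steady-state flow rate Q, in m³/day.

Flow is perpendicular to layering, so the layers act in series and the equivalent K is the thickness-weighted harmonic mean.
Total thickness L = 9.78 + 11.1 + 12.2 = 33.08 m.
Σ(b_i/K_i) = 9.78/659 + 11.1/1.84 + 12.2/205 = 6.107 d.
K_eq = L / Σ(b_i/K_i) = 33.08 / 6.107 = 5.417 m/day.
Q = K_eq · A · (Δh/L) = 5.417 × 125 × (17.3/33.08) = 354.1 m³/day.

354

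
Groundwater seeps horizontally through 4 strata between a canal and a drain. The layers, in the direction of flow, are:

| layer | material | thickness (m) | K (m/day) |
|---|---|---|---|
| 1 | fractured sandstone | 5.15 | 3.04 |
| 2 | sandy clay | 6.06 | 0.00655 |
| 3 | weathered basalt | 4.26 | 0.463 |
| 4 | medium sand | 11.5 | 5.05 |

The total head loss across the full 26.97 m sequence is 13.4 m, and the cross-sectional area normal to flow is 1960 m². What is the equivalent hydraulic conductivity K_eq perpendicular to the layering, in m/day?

0.0287

Flow is perpendicular to layering, so the layers act in series and the equivalent K is the thickness-weighted harmonic mean.
Total thickness L = 5.15 + 6.06 + 4.26 + 11.5 = 26.97 m.
Σ(b_i/K_i) = 5.15/3.04 + 6.06/0.00655 + 4.26/0.463 + 11.5/5.05 = 938.4 d.
K_eq = L / Σ(b_i/K_i) = 26.97 / 938.4 = 0.02874 m/day.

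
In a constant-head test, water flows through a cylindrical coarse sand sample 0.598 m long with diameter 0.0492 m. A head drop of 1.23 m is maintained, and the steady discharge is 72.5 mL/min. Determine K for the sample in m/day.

26.7

Cross-sectional area A = π·(d/2)² = π × (0.0492/2)² = 0.001901 m².
Convert discharge: 72.5 mL/min = 1.208e-06 m³/s.
Darcy's law rearranged: K = Q·L / (A·Δh) = 1.208e-06 × 0.598 / (0.001901 × 1.23) = 0.0003090 m/s = 26.70 m/day.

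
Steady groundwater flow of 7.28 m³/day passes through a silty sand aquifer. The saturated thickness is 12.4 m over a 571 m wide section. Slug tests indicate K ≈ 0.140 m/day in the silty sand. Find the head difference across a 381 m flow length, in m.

Cross-sectional area A = 571 × 12.4 = 7080 m².
From Q = K·A·i, i = Q / (K·A) = 7.28 / (0.1400 × 7080) = 0.007344.
Head loss Δh = i · L = 0.007344 × 381 = 2.798 m.

2.80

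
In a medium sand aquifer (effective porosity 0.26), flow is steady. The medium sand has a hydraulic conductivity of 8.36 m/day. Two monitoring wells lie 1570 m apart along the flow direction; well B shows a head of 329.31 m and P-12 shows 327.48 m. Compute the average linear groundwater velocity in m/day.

Hydraulic gradient i = (329.31 − 327.48) / 1570 = 1.83 / 1570 = 0.001166.
Darcy flux q = K · i = 8.360 × 0.001166 = 0.009744 m/day.
Seepage velocity v = q / n_e = 0.009744 / 0.26 = 0.03748 m/day.

0.0375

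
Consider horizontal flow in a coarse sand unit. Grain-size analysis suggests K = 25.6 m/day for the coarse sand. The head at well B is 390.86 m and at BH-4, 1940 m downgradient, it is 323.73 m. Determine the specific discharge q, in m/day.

0.886

Hydraulic gradient i = (390.86 − 323.73) / 1940 = 67.13 / 1940 = 0.03460.
Specific discharge q = K · i = 25.60 × 0.03460 = 0.8858 m/day.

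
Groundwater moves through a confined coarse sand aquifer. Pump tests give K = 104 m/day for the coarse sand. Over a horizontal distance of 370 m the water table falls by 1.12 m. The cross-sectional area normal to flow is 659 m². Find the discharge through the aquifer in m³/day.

Hydraulic gradient i = Δh / L = 1.12 / 370 = 0.003027.
Darcy's law: Q = K · A · i = 104.0 × 659.0 × 0.003027 = 207.5 m³/day.

207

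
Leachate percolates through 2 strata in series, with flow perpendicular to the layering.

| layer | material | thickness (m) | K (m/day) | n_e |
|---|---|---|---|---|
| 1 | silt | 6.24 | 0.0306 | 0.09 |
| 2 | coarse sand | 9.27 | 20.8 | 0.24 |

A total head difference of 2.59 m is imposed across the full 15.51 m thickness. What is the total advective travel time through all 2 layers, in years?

0.602

With flow normal to the layers, continuity requires the same specific discharge q through every layer.
Σ(b_i/K_i) = 6.24/0.0306 + 9.27/20.8 = 204.4 d.
q = Δh / Σ(b_i/K_i) = 2.59 / 204.4 = 0.01267 m/day.
In each layer the seepage velocity is v_i = q/n_i, so the layer transit time is t_i = b_i·n_i / q:
  layer 1 (silt): t_1 = 6.24 × 0.09 / 0.01267 = 44.31 d
  layer 2 (coarse sand): t_2 = 9.27 × 0.24 / 0.01267 = 175.6 d
Total t = Σ t_i = 219.9 days = 0.6020 years.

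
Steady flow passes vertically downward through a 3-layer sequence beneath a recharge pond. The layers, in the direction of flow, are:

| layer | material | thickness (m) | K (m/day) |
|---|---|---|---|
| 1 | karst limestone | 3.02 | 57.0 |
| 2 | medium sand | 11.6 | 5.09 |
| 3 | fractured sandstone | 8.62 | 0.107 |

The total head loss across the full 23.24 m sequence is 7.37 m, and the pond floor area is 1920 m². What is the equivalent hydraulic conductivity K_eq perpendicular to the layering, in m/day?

Flow is perpendicular to layering, so the layers act in series and the equivalent K is the thickness-weighted harmonic mean.
Total thickness L = 3.02 + 11.6 + 8.62 = 23.24 m.
Σ(b_i/K_i) = 3.02/57.0 + 11.6/5.09 + 8.62/0.107 = 82.89 d.
K_eq = L / Σ(b_i/K_i) = 23.24 / 82.89 = 0.2804 m/day.

0.280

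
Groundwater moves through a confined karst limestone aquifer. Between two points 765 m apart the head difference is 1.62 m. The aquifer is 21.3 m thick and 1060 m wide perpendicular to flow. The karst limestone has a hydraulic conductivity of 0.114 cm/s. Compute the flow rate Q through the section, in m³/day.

4710

Convert K: 0.114 cm/s × 864 = 98.50 m/day.
Cross-sectional area A = 1060 × 21.3 = 22578 m².
Hydraulic gradient i = Δh / L = 1.62 / 765 = 0.002118.
Darcy's law: Q = K · A · i = 98.50 × 22578 × 0.002118 = 4709 m³/day.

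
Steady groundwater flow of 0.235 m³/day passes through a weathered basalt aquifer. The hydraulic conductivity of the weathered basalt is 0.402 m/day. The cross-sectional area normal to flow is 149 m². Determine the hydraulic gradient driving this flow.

From Q = K·A·i, i = Q / (K·A) = 0.235 / (0.4020 × 149.0) = 0.003923.

0.00392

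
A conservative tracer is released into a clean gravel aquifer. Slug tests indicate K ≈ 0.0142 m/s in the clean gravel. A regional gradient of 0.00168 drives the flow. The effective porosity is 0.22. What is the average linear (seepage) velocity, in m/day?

Convert K: 0.0142 m/s × 86400 = 1227 m/day.
Hydraulic gradient i = 0.00168.
Darcy flux q = K · i = 1227 × 0.001680 = 2.061 m/day.
Seepage velocity v = q / n_e = 2.061 / 0.22 = 9.369 m/day.

9.37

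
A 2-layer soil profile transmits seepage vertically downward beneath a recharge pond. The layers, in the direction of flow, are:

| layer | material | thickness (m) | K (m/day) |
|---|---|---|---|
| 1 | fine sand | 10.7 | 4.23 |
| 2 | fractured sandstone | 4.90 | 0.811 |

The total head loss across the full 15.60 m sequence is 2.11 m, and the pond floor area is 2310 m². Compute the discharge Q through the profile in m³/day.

569

Flow is perpendicular to layering, so the layers act in series and the equivalent K is the thickness-weighted harmonic mean.
Total thickness L = 10.7 + 4.90 = 15.60 m.
Σ(b_i/K_i) = 10.7/4.23 + 4.90/0.811 = 8.571 d.
K_eq = L / Σ(b_i/K_i) = 15.60 / 8.571 = 1.820 m/day.
Q = K_eq · A · (Δh/L) = 1.820 × 2310 × (2.11/15.60) = 568.6 m³/day.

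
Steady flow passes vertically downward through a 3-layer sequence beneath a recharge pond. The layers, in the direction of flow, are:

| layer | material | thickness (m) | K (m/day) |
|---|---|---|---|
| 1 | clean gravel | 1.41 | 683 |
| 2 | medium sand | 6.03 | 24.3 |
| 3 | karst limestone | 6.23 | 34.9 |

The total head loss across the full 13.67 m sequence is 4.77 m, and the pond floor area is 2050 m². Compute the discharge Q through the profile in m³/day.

Flow is perpendicular to layering, so the layers act in series and the equivalent K is the thickness-weighted harmonic mean.
Total thickness L = 1.41 + 6.03 + 6.23 = 13.67 m.
Σ(b_i/K_i) = 1.41/683 + 6.03/24.3 + 6.23/34.9 = 0.4287 d.
K_eq = L / Σ(b_i/K_i) = 13.67 / 0.4287 = 31.89 m/day.
Q = K_eq · A · (Δh/L) = 31.89 × 2050 × (4.77/13.67) = 22808 m³/day.

22800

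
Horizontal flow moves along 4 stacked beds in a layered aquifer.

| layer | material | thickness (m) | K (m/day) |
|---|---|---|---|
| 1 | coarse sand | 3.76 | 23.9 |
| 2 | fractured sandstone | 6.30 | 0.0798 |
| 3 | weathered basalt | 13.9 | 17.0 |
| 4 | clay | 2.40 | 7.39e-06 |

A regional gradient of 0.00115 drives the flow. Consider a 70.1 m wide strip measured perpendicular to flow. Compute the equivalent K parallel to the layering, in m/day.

12.4

Flow is parallel to layering, so each bed carries its own Darcy discharge and the transmissivities add.
Σ(K_i·b_i) = 23.9×3.76 + 0.0798×6.30 + 17.0×13.9 + 7.39e-06×2.40 = 326.7 m²/day.
Total thickness b = 26.36 m, so K_eq = Σ(K_i·b_i)/b = 12.39 m/day.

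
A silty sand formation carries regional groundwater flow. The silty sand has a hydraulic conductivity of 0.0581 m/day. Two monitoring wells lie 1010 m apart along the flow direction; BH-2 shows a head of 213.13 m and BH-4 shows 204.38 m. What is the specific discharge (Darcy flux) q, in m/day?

Hydraulic gradient i = (213.13 − 204.38) / 1010 = 8.75 / 1010 = 0.008663.
Specific discharge q = K · i = 0.05810 × 0.008663 = 0.0005033 m/day.

0.000503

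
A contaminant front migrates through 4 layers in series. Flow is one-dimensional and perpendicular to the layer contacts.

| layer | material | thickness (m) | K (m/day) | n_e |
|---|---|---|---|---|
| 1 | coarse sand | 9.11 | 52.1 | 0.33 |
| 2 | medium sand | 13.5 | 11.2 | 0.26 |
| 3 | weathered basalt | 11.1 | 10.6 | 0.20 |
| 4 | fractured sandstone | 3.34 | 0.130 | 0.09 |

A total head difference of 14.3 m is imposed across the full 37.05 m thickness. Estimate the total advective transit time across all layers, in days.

17.8

With flow normal to the layers, continuity requires the same specific discharge q through every layer.
Σ(b_i/K_i) = 9.11/52.1 + 13.5/11.2 + 11.1/10.6 + 3.34/0.130 = 28.12 d.
q = Δh / Σ(b_i/K_i) = 14.3 / 28.12 = 0.5085 m/day.
In each layer the seepage velocity is v_i = q/n_i, so the layer transit time is t_i = b_i·n_i / q:
  layer 1 (coarse sand): t_1 = 9.11 × 0.33 / 0.5085 = 5.912 d
  layer 2 (medium sand): t_2 = 13.5 × 0.26 / 0.5085 = 6.902 d
  layer 3 (weathered basalt): t_3 = 11.1 × 0.20 / 0.5085 = 4.365 d
  layer 4 (fractured sandstone): t_4 = 3.34 × 0.09 / 0.5085 = 0.5911 d
Total t = Σ t_i = 17.77 days.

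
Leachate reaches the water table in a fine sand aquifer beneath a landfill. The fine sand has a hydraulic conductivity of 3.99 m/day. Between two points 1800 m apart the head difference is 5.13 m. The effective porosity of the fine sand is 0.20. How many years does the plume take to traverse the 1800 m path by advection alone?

Hydraulic gradient i = Δh / L = 5.13 / 1800 = 0.002850.
Darcy flux q = K · i = 3.990 × 0.002850 = 0.01137 m/day.
Seepage velocity v = q / n_e = 0.01137 / 0.20 = 0.05686 m/day.
Travel time t = L / v = 1800 / 0.05686 = 31658 days = 86.68 years.

86.7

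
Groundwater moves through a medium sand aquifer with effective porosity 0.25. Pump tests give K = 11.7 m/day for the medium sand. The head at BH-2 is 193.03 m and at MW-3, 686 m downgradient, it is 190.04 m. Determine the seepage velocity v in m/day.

Hydraulic gradient i = (193.03 − 190.04) / 686 = 2.99 / 686 = 0.004359.
Darcy flux q = K · i = 11.70 × 0.004359 = 0.05100 m/day.
Seepage velocity v = q / n_e = 0.05100 / 0.25 = 0.2040 m/day.

0.204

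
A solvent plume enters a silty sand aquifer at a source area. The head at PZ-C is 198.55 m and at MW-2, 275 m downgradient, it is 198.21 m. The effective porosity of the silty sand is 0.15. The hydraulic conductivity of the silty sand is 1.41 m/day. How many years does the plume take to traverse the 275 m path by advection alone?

Hydraulic gradient i = (198.55 − 198.21) / 275 = 0.34 / 275 = 0.001236.
Darcy flux q = K · i = 1.410 × 0.001236 = 0.001743 m/day.
Seepage velocity v = q / n_e = 0.001743 / 0.15 = 0.01162 m/day.
Travel time t = L / v = 275 / 0.01162 = 23662 days = 64.78 years.

64.8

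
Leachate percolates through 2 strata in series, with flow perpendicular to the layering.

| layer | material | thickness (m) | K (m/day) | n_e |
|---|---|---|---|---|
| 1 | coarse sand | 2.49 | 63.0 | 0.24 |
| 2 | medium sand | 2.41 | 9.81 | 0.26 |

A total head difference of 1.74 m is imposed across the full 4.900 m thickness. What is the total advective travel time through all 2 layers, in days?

With flow normal to the layers, continuity requires the same specific discharge q through every layer.
Σ(b_i/K_i) = 2.49/63.0 + 2.41/9.81 = 0.2852 d.
q = Δh / Σ(b_i/K_i) = 1.74 / 0.2852 = 6.101 m/day.
In each layer the seepage velocity is v_i = q/n_i, so the layer transit time is t_i = b_i·n_i / q:
  layer 1 (coarse sand): t_1 = 2.49 × 0.24 / 6.101 = 0.09795 d
  layer 2 (medium sand): t_2 = 2.41 × 0.26 / 6.101 = 0.1027 d
Total t = Σ t_i = 0.2007 days.

0.201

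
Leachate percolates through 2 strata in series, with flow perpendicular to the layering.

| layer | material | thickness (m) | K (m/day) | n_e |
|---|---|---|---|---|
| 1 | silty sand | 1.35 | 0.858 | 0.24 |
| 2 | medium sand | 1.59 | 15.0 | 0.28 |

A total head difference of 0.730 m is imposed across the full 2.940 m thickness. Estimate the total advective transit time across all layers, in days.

With flow normal to the layers, continuity requires the same specific discharge q through every layer.
Σ(b_i/K_i) = 1.35/0.858 + 1.59/15.0 = 1.679 d.
q = Δh / Σ(b_i/K_i) = 0.730 / 1.679 = 0.4347 m/day.
In each layer the seepage velocity is v_i = q/n_i, so the layer transit time is t_i = b_i·n_i / q:
  layer 1 (silty sand): t_1 = 1.35 × 0.24 / 0.4347 = 0.7454 d
  layer 2 (medium sand): t_2 = 1.59 × 0.28 / 0.4347 = 1.024 d
Total t = Σ t_i = 1.770 days.

1.77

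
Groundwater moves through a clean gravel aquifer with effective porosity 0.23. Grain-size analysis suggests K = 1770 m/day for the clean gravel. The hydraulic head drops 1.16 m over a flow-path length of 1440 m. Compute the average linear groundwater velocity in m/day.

Hydraulic gradient i = Δh / L = 1.16 / 1440 = 0.0008056.
Darcy flux q = K · i = 1770 × 0.0008056 = 1.426 m/day.
Seepage velocity v = q / n_e = 1.426 / 0.23 = 6.199 m/day.

6.20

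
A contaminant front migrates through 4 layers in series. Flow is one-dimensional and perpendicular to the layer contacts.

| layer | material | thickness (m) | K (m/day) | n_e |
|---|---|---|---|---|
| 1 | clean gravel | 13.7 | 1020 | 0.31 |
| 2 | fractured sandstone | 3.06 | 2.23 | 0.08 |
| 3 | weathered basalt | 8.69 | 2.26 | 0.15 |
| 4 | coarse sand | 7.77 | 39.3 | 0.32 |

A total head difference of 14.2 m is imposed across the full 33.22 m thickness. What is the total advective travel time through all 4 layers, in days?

3.17

With flow normal to the layers, continuity requires the same specific discharge q through every layer.
Σ(b_i/K_i) = 13.7/1020 + 3.06/2.23 + 8.69/2.26 + 7.77/39.3 = 5.428 d.
q = Δh / Σ(b_i/K_i) = 14.2 / 5.428 = 2.616 m/day.
In each layer the seepage velocity is v_i = q/n_i, so the layer transit time is t_i = b_i·n_i / q:
  layer 1 (clean gravel): t_1 = 13.7 × 0.31 / 2.616 = 1.624 d
  layer 2 (fractured sandstone): t_2 = 3.06 × 0.08 / 2.616 = 0.09358 d
  layer 3 (weathered basalt): t_3 = 8.69 × 0.15 / 2.616 = 0.4983 d
  layer 4 (coarse sand): t_4 = 7.77 × 0.32 / 2.616 = 0.9505 d
Total t = Σ t_i = 3.166 days.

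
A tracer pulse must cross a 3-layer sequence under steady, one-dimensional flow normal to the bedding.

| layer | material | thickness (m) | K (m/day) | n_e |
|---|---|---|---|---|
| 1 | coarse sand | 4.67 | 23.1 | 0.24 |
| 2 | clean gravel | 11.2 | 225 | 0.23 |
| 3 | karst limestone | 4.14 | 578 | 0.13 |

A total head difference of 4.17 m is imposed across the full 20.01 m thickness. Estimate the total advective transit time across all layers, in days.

With flow normal to the layers, continuity requires the same specific discharge q through every layer.
Σ(b_i/K_i) = 4.67/23.1 + 11.2/225 + 4.14/578 = 0.2591 d.
q = Δh / Σ(b_i/K_i) = 4.17 / 0.2591 = 16.09 m/day.
In each layer the seepage velocity is v_i = q/n_i, so the layer transit time is t_i = b_i·n_i / q:
  layer 1 (coarse sand): t_1 = 4.67 × 0.24 / 16.09 = 0.06964 d
  layer 2 (clean gravel): t_2 = 11.2 × 0.23 / 16.09 = 0.1601 d
  layer 3 (karst limestone): t_3 = 4.14 × 0.13 / 16.09 = 0.03344 d
Total t = Σ t_i = 0.2631 days.

0.263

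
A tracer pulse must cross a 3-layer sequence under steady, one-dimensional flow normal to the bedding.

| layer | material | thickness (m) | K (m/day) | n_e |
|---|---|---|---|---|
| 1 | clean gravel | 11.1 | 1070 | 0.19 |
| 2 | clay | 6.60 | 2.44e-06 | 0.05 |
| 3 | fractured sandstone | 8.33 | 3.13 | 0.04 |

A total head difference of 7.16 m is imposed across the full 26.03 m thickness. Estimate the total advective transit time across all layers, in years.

2870

With flow normal to the layers, continuity requires the same specific discharge q through every layer.
Σ(b_i/K_i) = 11.1/1070 + 6.60/2.44e-06 + 8.33/3.13 = 2.705e+06 d.
q = Δh / Σ(b_i/K_i) = 7.16 / 2.705e+06 = 2.647e-06 m/day.
In each layer the seepage velocity is v_i = q/n_i, so the layer transit time is t_i = b_i·n_i / q:
  layer 1 (clean gravel): t_1 = 11.1 × 0.19 / 2.647e-06 = 7.967e+05 d
  layer 2 (clay): t_2 = 6.60 × 0.05 / 2.647e-06 = 1.247e+05 d
  layer 3 (fractured sandstone): t_3 = 8.33 × 0.04 / 2.647e-06 = 1.259e+05 d
Total t = Σ t_i = 1.047e+06 days = 2867 years.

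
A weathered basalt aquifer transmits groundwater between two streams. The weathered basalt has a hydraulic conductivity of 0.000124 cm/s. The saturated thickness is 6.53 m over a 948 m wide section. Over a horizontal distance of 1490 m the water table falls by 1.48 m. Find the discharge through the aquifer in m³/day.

Convert K: 0.000124 cm/s × 864 = 0.1071 m/day.
Cross-sectional area A = 948 × 6.53 = 6190 m².
Hydraulic gradient i = Δh / L = 1.48 / 1490 = 0.0009933.
Darcy's law: Q = K · A · i = 0.1071 × 6190 × 0.0009933 = 0.6588 m³/day.

0.659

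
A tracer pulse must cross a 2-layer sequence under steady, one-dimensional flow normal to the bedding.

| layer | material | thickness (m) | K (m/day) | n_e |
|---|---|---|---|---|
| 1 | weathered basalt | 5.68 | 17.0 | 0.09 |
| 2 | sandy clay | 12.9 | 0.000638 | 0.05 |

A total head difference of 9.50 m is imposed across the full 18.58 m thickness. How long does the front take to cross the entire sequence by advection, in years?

6.74

With flow normal to the layers, continuity requires the same specific discharge q through every layer.
Σ(b_i/K_i) = 5.68/17.0 + 12.9/0.000638 = 20220 d.
q = Δh / Σ(b_i/K_i) = 9.50 / 20220 = 0.0004698 m/day.
In each layer the seepage velocity is v_i = q/n_i, so the layer transit time is t_i = b_i·n_i / q:
  layer 1 (weathered basalt): t_1 = 5.68 × 0.09 / 0.0004698 = 1088 d
  layer 2 (sandy clay): t_2 = 12.9 × 0.05 / 0.0004698 = 1373 d
Total t = Σ t_i = 2461 days = 6.737 years.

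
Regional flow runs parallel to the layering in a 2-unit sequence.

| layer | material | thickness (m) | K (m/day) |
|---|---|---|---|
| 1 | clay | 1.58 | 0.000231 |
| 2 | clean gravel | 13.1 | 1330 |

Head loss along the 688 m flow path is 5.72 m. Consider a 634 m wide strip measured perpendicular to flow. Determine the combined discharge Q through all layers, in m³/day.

Flow is parallel to layering, so each bed carries its own Darcy discharge and the transmissivities add.
Σ(K_i·b_i) = 0.000231×1.58 + 1330×13.1 = 17423 m²/day.
Hydraulic gradient i = Δh / L = 5.72 / 688 = 0.008314.
Q = Σ(K_i·b_i) · W · i = 17423 × 634 × 0.008314 = 91837 m³/day.

91800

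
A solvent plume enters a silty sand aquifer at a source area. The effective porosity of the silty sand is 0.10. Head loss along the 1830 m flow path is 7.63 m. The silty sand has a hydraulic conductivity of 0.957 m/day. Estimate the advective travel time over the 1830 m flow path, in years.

126

Hydraulic gradient i = Δh / L = 7.63 / 1830 = 0.004169.
Darcy flux q = K · i = 0.9570 × 0.004169 = 0.003990 m/day.
Seepage velocity v = q / n_e = 0.003990 / 0.10 = 0.03990 m/day.
Travel time t = L / v = 1830 / 0.03990 = 45863 days = 125.6 years.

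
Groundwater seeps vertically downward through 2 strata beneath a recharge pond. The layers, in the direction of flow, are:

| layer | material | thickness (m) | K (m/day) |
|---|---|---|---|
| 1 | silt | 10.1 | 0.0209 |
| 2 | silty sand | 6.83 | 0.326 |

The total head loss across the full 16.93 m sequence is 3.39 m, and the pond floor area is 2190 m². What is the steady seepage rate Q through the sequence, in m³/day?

Flow is perpendicular to layering, so the layers act in series and the equivalent K is the thickness-weighted harmonic mean.
Total thickness L = 10.1 + 6.83 = 16.93 m.
Σ(b_i/K_i) = 10.1/0.0209 + 6.83/0.326 = 504.2 d.
K_eq = L / Σ(b_i/K_i) = 16.93 / 504.2 = 0.03358 m/day.
Q = K_eq · A · (Δh/L) = 0.03358 × 2190 × (3.39/16.93) = 14.72 m³/day.

14.7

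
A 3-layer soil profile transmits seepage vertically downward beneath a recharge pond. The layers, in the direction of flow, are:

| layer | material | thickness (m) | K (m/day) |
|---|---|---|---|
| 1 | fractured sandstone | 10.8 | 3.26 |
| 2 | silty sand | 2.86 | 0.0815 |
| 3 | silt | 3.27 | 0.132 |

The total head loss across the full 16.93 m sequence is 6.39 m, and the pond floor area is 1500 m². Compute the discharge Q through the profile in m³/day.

152

Flow is perpendicular to layering, so the layers act in series and the equivalent K is the thickness-weighted harmonic mean.
Total thickness L = 10.8 + 2.86 + 3.27 = 16.93 m.
Σ(b_i/K_i) = 10.8/3.26 + 2.86/0.0815 + 3.27/0.132 = 63.18 d.
K_eq = L / Σ(b_i/K_i) = 16.93 / 63.18 = 0.2680 m/day.
Q = K_eq · A · (Δh/L) = 0.2680 × 1500 × (6.39/16.93) = 151.7 m³/day.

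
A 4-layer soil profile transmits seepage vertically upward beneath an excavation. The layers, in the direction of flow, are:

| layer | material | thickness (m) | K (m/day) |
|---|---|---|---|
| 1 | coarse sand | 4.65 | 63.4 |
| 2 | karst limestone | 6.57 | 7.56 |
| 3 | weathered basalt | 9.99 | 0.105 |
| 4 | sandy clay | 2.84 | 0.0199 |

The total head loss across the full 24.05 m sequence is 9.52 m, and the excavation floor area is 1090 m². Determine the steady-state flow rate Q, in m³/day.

43.5

Flow is perpendicular to layering, so the layers act in series and the equivalent K is the thickness-weighted harmonic mean.
Total thickness L = 4.65 + 6.57 + 9.99 + 2.84 = 24.05 m.
Σ(b_i/K_i) = 4.65/63.4 + 6.57/7.56 + 9.99/0.105 + 2.84/0.0199 = 238.8 d.
K_eq = L / Σ(b_i/K_i) = 24.05 / 238.8 = 0.1007 m/day.
Q = K_eq · A · (Δh/L) = 0.1007 × 1090 × (9.52/24.05) = 43.45 m³/day.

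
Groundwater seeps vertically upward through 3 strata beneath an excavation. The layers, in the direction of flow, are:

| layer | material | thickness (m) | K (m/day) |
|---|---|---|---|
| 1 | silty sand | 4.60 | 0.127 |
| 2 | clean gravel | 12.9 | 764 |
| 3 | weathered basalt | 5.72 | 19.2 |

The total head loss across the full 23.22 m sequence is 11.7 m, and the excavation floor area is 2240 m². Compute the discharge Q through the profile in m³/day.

717

Flow is perpendicular to layering, so the layers act in series and the equivalent K is the thickness-weighted harmonic mean.
Total thickness L = 4.60 + 12.9 + 5.72 = 23.22 m.
Σ(b_i/K_i) = 4.60/0.127 + 12.9/764 + 5.72/19.2 = 36.54 d.
K_eq = L / Σ(b_i/K_i) = 23.22 / 36.54 = 0.6356 m/day.
Q = K_eq · A · (Δh/L) = 0.6356 × 2240 × (11.7/23.22) = 717.3 m³/day.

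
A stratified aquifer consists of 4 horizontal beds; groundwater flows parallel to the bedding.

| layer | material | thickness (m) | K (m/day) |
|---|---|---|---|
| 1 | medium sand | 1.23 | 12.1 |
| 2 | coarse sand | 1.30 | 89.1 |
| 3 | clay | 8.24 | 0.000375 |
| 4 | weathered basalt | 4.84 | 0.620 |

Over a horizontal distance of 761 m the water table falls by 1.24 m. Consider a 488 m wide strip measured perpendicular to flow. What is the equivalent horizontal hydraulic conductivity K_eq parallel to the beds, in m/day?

Flow is parallel to layering, so each bed carries its own Darcy discharge and the transmissivities add.
Σ(K_i·b_i) = 12.1×1.23 + 89.1×1.30 + 0.000375×8.24 + 0.620×4.84 = 133.7 m²/day.
Total thickness b = 15.61 m, so K_eq = Σ(K_i·b_i)/b = 8.566 m/day.

8.57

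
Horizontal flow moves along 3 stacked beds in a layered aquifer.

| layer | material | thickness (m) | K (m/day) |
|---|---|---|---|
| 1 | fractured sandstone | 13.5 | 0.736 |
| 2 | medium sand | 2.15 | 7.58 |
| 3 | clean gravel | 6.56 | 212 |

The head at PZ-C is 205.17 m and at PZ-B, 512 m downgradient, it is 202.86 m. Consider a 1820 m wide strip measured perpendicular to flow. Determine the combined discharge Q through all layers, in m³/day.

11600

Flow is parallel to layering, so each bed carries its own Darcy discharge and the transmissivities add.
Σ(K_i·b_i) = 0.736×13.5 + 7.58×2.15 + 212×6.56 = 1417 m²/day.
Hydraulic gradient i = (205.17 − 202.86) / 512 = 2.31 / 512 = 0.004512.
Q = Σ(K_i·b_i) · W · i = 1417 × 1820 × 0.004512 = 11635 m³/day.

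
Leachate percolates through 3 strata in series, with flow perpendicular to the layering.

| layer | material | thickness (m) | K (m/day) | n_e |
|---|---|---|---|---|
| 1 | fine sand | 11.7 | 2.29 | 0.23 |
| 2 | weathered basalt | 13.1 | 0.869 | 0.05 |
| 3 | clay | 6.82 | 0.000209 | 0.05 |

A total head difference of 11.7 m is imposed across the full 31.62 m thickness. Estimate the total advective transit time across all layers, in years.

With flow normal to the layers, continuity requires the same specific discharge q through every layer.
Σ(b_i/K_i) = 11.7/2.29 + 13.1/0.869 + 6.82/0.000209 = 32652 d.
q = Δh / Σ(b_i/K_i) = 11.7 / 32652 = 0.0003583 m/day.
In each layer the seepage velocity is v_i = q/n_i, so the layer transit time is t_i = b_i·n_i / q:
  layer 1 (fine sand): t_1 = 11.7 × 0.23 / 0.0003583 = 7510 d
  layer 2 (weathered basalt): t_2 = 13.1 × 0.05 / 0.0003583 = 1828 d
  layer 3 (clay): t_3 = 6.82 × 0.05 / 0.0003583 = 951.6 d
Total t = Σ t_i = 10289 days = 28.17 years.

28.2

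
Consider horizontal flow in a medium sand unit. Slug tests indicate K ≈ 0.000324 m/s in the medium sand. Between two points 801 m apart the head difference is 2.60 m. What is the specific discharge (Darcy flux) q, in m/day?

Convert K: 0.000324 m/s × 86400 = 27.99 m/day.
Hydraulic gradient i = Δh / L = 2.60 / 801 = 0.003246.
Specific discharge q = K · i = 27.99 × 0.003246 = 0.09087 m/day.

0.0909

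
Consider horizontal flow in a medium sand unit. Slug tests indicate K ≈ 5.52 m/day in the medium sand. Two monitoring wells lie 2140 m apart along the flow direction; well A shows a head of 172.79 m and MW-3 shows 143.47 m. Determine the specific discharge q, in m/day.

Hydraulic gradient i = (172.79 − 143.47) / 2140 = 29.32 / 2140 = 0.01370.
Specific discharge q = K · i = 5.520 × 0.01370 = 0.07563 m/day.

0.0756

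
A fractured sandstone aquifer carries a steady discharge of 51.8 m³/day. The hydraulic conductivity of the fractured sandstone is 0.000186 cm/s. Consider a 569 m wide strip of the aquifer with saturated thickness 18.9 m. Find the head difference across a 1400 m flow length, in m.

Convert K: 0.000186 cm/s × 864 = 0.1607 m/day.
Cross-sectional area A = 569 × 18.9 = 10754 m².
From Q = K·A·i, i = Q / (K·A) = 51.8 / (0.1607 × 10754) = 0.02997.
Head loss Δh = i · L = 0.02997 × 1400 = 41.96 m.

42.0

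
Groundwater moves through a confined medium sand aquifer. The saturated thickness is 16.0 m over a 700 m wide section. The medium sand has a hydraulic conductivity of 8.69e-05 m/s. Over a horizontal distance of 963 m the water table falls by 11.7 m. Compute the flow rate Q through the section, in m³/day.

1020

Convert K: 8.69e-05 m/s × 86400 = 7.508 m/day.
Cross-sectional area A = 700 × 16.0 = 11200 m².
Hydraulic gradient i = Δh / L = 11.7 / 963 = 0.01215.
Darcy's law: Q = K · A · i = 7.508 × 11200 × 0.01215 = 1022 m³/day.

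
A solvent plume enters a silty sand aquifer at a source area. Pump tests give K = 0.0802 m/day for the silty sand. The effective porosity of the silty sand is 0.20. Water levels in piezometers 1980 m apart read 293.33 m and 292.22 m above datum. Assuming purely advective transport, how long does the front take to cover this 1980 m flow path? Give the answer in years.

Hydraulic gradient i = (293.33 − 292.22) / 1980 = 1.11 / 1980 = 0.0005606.
Darcy flux q = K · i = 0.08020 × 0.0005606 = 4.496e-05 m/day.
Seepage velocity v = q / n_e = 4.496e-05 / 0.20 = 0.0002248 m/day.
Travel time t = L / v = 1980 / 0.0002248 = 8.808e+06 days = 24114 years.

24100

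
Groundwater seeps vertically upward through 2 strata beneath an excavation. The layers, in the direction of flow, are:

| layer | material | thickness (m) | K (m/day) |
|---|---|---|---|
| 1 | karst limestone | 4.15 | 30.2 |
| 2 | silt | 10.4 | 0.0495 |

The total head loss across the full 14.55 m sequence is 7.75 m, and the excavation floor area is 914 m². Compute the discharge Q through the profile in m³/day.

Flow is perpendicular to layering, so the layers act in series and the equivalent K is the thickness-weighted harmonic mean.
Total thickness L = 4.15 + 10.4 = 14.55 m.
Σ(b_i/K_i) = 4.15/30.2 + 10.4/0.0495 = 210.2 d.
K_eq = L / Σ(b_i/K_i) = 14.55 / 210.2 = 0.06921 m/day.
Q = K_eq · A · (Δh/L) = 0.06921 × 914 × (7.75/14.55) = 33.69 m³/day.

33.7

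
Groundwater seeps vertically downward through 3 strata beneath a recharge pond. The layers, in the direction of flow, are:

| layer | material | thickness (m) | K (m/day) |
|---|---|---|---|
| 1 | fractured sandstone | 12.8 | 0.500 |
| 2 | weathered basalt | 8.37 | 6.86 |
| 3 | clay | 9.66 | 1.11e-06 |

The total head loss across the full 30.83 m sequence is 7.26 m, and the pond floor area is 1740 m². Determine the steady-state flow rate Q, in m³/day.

Flow is perpendicular to layering, so the layers act in series and the equivalent K is the thickness-weighted harmonic mean.
Total thickness L = 12.8 + 8.37 + 9.66 = 30.83 m.
Σ(b_i/K_i) = 12.8/0.500 + 8.37/6.86 + 9.66/1.11e-06 = 8.703e+06 d.
K_eq = L / Σ(b_i/K_i) = 30.83 / 8.703e+06 = 3.543e-06 m/day.
Q = K_eq · A · (Δh/L) = 3.543e-06 × 1740 × (7.26/30.83) = 0.001452 m³/day.

0.00145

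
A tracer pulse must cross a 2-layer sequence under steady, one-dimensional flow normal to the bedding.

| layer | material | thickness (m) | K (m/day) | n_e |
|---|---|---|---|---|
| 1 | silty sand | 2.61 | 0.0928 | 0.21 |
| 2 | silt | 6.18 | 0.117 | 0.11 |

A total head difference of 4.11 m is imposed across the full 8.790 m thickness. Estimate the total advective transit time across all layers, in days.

With flow normal to the layers, continuity requires the same specific discharge q through every layer.
Σ(b_i/K_i) = 2.61/0.0928 + 6.18/0.117 = 80.95 d.
q = Δh / Σ(b_i/K_i) = 4.11 / 80.95 = 0.05077 m/day.
In each layer the seepage velocity is v_i = q/n_i, so the layer transit time is t_i = b_i·n_i / q:
  layer 1 (silty sand): t_1 = 2.61 × 0.21 / 0.05077 = 10.79 d
  layer 2 (silt): t_2 = 6.18 × 0.11 / 0.05077 = 13.39 d
Total t = Σ t_i = 24.18 days.

24.2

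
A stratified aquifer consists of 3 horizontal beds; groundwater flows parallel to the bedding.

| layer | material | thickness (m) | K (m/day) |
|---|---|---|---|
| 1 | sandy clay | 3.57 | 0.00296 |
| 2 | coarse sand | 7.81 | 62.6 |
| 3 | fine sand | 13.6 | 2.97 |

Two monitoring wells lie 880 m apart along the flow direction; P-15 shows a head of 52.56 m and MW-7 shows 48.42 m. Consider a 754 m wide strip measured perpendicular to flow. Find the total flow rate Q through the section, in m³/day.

1880

Flow is parallel to layering, so each bed carries its own Darcy discharge and the transmissivities add.
Σ(K_i·b_i) = 0.00296×3.57 + 62.6×7.81 + 2.97×13.6 = 529.3 m²/day.
Hydraulic gradient i = (52.56 − 48.42) / 880 = 4.14 / 880 = 0.004705.
Q = Σ(K_i·b_i) · W · i = 529.3 × 754 × 0.004705 = 1878 m³/day.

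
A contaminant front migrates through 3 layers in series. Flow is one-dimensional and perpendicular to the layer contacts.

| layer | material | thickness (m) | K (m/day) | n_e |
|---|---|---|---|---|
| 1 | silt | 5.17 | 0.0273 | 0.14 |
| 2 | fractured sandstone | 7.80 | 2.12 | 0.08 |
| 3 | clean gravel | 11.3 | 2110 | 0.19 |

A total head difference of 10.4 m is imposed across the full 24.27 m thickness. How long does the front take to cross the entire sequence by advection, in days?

64.9

With flow normal to the layers, continuity requires the same specific discharge q through every layer.
Σ(b_i/K_i) = 5.17/0.0273 + 7.80/2.12 + 11.3/2110 = 193.1 d.
q = Δh / Σ(b_i/K_i) = 10.4 / 193.1 = 0.05387 m/day.
In each layer the seepage velocity is v_i = q/n_i, so the layer transit time is t_i = b_i·n_i / q:
  layer 1 (silt): t_1 = 5.17 × 0.14 / 0.05387 = 13.44 d
  layer 2 (fractured sandstone): t_2 = 7.80 × 0.08 / 0.05387 = 11.58 d
  layer 3 (clean gravel): t_3 = 11.3 × 0.19 / 0.05387 = 39.86 d
Total t = Σ t_i = 64.88 days.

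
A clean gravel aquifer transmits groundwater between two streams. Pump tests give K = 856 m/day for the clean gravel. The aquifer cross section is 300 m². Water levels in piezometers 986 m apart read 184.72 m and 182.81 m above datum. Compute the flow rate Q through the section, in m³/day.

Hydraulic gradient i = (184.72 − 182.81) / 986 = 1.91 / 986 = 0.001937.
Darcy's law: Q = K · A · i = 856.0 × 300.0 × 0.001937 = 497.5 m³/day.

497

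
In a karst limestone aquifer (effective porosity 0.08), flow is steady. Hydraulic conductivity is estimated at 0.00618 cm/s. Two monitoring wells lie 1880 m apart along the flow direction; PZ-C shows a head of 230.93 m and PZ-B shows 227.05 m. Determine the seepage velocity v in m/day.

0.138

Convert K: 0.00618 cm/s × 864 = 5.340 m/day.
Hydraulic gradient i = (230.93 − 227.05) / 1880 = 3.88 / 1880 = 0.002064.
Darcy flux q = K · i = 5.340 × 0.002064 = 0.01102 m/day.
Seepage velocity v = q / n_e = 0.01102 / 0.08 = 0.1377 m/day.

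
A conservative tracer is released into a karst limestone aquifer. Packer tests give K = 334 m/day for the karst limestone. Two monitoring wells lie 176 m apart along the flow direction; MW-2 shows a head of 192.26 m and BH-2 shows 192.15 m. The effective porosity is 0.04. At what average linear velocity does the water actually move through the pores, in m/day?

5.22

Hydraulic gradient i = (192.26 − 192.15) / 176 = 0.11 / 176 = 0.0006250.
Darcy flux q = K · i = 334.0 × 0.0006250 = 0.2087 m/day.
Seepage velocity v = q / n_e = 0.2087 / 0.04 = 5.219 m/day.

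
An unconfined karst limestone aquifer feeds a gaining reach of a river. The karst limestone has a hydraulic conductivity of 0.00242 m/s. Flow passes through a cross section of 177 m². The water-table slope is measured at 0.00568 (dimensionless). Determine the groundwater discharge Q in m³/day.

Convert K: 0.00242 m/s × 86400 = 209.1 m/day.
Hydraulic gradient i = 0.00568.
Darcy's law: Q = K · A · i = 209.1 × 177.0 × 0.005680 = 210.2 m³/day.

210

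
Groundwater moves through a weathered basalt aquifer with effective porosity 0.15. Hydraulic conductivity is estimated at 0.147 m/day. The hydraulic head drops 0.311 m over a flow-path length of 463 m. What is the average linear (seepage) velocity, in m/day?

Hydraulic gradient i = Δh / L = 0.311 / 463 = 0.0006717.
Darcy flux q = K · i = 0.1470 × 0.0006717 = 9.874e-05 m/day.
Seepage velocity v = q / n_e = 9.874e-05 / 0.15 = 0.0006583 m/day.

0.000658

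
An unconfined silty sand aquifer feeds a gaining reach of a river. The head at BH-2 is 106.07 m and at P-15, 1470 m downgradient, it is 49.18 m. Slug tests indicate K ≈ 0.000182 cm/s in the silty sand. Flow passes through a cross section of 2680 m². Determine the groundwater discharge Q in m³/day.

Convert K: 0.000182 cm/s × 864 = 0.1572 m/day.
Hydraulic gradient i = (106.07 − 49.18) / 1470 = 56.89 / 1470 = 0.03870.
Darcy's law: Q = K · A · i = 0.1572 × 2680 × 0.03870 = 16.31 m³/day.

16.3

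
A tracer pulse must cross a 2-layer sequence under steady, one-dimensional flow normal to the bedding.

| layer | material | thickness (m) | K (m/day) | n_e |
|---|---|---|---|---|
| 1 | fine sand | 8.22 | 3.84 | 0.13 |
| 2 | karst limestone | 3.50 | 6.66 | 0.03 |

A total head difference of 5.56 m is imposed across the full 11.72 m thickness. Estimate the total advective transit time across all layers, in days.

0.563

With flow normal to the layers, continuity requires the same specific discharge q through every layer.
Σ(b_i/K_i) = 8.22/3.84 + 3.50/6.66 = 2.666 d.
q = Δh / Σ(b_i/K_i) = 5.56 / 2.666 = 2.085 m/day.
In each layer the seepage velocity is v_i = q/n_i, so the layer transit time is t_i = b_i·n_i / q:
  layer 1 (fine sand): t_1 = 8.22 × 0.13 / 2.085 = 0.5124 d
  layer 2 (karst limestone): t_2 = 3.50 × 0.03 / 2.085 = 0.05035 d
Total t = Σ t_i = 0.5628 days.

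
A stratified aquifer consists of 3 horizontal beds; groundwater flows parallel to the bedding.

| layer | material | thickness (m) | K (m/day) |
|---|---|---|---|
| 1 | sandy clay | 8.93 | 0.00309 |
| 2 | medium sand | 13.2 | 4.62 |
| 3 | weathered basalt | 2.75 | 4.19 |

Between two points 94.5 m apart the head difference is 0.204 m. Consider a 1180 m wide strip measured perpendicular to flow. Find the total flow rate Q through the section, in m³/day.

Flow is parallel to layering, so each bed carries its own Darcy discharge and the transmissivities add.
Σ(K_i·b_i) = 0.00309×8.93 + 4.62×13.2 + 4.19×2.75 = 72.53 m²/day.
Hydraulic gradient i = Δh / L = 0.204 / 94.5 = 0.002159.
Q = Σ(K_i·b_i) · W · i = 72.53 × 1180 × 0.002159 = 184.8 m³/day.

185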